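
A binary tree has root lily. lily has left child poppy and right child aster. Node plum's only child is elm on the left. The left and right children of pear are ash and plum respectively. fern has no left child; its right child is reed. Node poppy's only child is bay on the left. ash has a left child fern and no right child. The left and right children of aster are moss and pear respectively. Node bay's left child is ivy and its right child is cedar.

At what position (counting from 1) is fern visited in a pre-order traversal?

10

Pre-order visits the node, then its left subtree, then its right subtree.
Visit lily.
At lily: go left to poppy.
  Visit poppy.
  At poppy: go left to bay.
    Visit bay.
    At bay: go left to ivy.
      ivy is a leaf — visit ivy.
    At bay: go right to cedar.
      cedar is a leaf — visit cedar.
  At poppy: no right child.
At lily: go right to aster.
  Visit aster.
  At aster: go left to moss.
    moss is a leaf — visit moss.
  At aster: go right to pear.
    Visit pear.
    At pear: go left to ash.
      Visit ash.
      At ash: go left to fern.
        Visit fern.
        At fern: no left child.
        At fern: go right to reed.
          reed is a leaf — visit reed.
      At ash: no right child.
    At pear: go right to plum.
      Visit plum.
      At plum: go left to elm.
        elm is a leaf — visit elm.
      At plum: no right child.
Full pre-order sequence: lily, poppy, bay, ivy, cedar, aster, moss, pear, ash, fern, reed, plum, elm.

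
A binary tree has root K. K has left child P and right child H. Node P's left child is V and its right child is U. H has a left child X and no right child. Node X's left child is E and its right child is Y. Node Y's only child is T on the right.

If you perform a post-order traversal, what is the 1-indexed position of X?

Post-order visits the left subtree, then the right subtree, then the node.
At K: go left to P.
  At P: go left to V.
    V is a leaf — visit V.
  At P: go right to U.
    U is a leaf — visit U.
  Visit P.
At K: go right to H.
  At H: go left to X.
    At X: go left to E.
      E is a leaf — visit E.
    At X: go right to Y.
      At Y: no left child.
      At Y: go right to T.
        T is a leaf — visit T.
      Visit Y.
    Visit X.
  At H: no right child.
  Visit H.
Visit K.
Full post-order sequence: V, U, P, E, T, Y, X, H, K.

7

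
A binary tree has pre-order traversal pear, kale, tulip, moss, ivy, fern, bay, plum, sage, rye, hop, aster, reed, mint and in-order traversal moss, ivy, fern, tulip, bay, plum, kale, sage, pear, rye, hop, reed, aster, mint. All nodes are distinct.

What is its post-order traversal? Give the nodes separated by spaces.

The first element of pre-order is the root; it splits in-order into left and right subtrees.
Root pear: left subtree has 8 nodes {moss, ivy, fern, tulip, bay, plum, kale, sage}, right has 5 {rye, hop, reed, aster, mint}.
  Root kale: left subtree has 6 nodes {moss, ivy, fern, tulip, bay, plum}, right has 1 {sage}.
    Root tulip: left subtree has 3 nodes {moss, ivy, fern}, right has 2 {bay, plum}.
      Root moss: left subtree has 0 nodes { }, right has 2 {ivy, fern}.
        Root ivy: left subtree has 0 nodes { }, right has 1 {fern}.
      Root bay: left subtree has 0 nodes { }, right has 1 {plum}.
  Root rye: left subtree has 0 nodes { }, right has 4 {hop, reed, aster, mint}.
    Root hop: left subtree has 0 nodes { }, right has 3 {reed, aster, mint}.
      Root aster: left subtree has 1 node {reed}, right has 1 {mint}.

fern ivy moss plum bay tulip sage kale reed mint aster hop rye pear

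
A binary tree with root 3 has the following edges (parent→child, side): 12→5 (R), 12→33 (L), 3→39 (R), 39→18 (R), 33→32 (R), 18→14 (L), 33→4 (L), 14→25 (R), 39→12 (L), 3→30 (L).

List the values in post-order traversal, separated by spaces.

30 4 32 33 5 12 25 14 18 39 3

Post-order visits the left subtree, then the right subtree, then the node.
At 3: go left to 30.
  30 is a leaf — visit 30.
At 3: go right to 39.
  At 39: go left to 12.
    At 12: go left to 33.
      At 33: go left to 4.
        4 is a leaf — visit 4.
      At 33: go right to 32.
        32 is a leaf — visit 32.
      Visit 33.
    At 12: go right to 5.
      5 is a leaf — visit 5.
    Visit 12.
  At 39: go right to 18.
    At 18: go left to 14.
      At 14: no left child.
      At 14: go right to 25.
        25 is a leaf — visit 25.
      Visit 14.
    At 18: no right child.
    Visit 18.
  Visit 39.
Visit 3.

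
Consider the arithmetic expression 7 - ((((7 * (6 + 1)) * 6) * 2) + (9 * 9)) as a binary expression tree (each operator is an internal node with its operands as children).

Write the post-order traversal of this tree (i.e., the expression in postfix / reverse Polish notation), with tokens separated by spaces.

Post-order on an expression tree gives postfix notation: for each operator, emit left operand, right operand, then the operator.

7 7 6 1 + * 6 * 2 * 9 9 * + -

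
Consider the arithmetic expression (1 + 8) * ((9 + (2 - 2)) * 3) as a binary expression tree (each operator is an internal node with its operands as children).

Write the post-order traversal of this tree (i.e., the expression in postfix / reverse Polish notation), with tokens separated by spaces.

1 8 + 9 2 2 - + 3 * *

Post-order on an expression tree gives postfix notation: for each operator, emit left operand, right operand, then the operator.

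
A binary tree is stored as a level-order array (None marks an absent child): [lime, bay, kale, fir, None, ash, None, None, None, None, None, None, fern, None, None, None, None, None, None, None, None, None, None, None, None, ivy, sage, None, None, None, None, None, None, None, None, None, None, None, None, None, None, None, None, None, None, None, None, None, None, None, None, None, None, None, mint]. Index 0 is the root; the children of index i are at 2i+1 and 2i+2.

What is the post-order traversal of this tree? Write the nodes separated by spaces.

fir bay ivy mint sage fern ash kale lime

Post-order visits the left subtree, then the right subtree, then the node.
At lime: go left to bay.
  At bay: go left to fir.
    fir is a leaf — visit fir.
  At bay: no right child.
  Visit bay.
At lime: go right to kale.
  At kale: go left to ash.
    At ash: no left child.
    At ash: go right to fern.
      At fern: go left to ivy.
        ivy is a leaf — visit ivy.
      At fern: go right to sage.
        At sage: no left child.
        At sage: go right to mint.
          mint is a leaf — visit mint.
        Visit sage.
      Visit fern.
    Visit ash.
  At kale: no right child.
  Visit kale.
Visit lime.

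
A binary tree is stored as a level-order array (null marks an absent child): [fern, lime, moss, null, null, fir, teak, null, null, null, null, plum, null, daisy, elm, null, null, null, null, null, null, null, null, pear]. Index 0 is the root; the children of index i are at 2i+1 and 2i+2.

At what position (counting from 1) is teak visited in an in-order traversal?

8

In-order visits the left subtree, then the node, then the right subtree.
At fern: go left to lime.
  lime is a leaf — visit lime.
Visit fern.
At fern: go right to moss.
  At moss: go left to fir.
    At fir: go left to plum.
      At plum: go left to pear.
        pear is a leaf — visit pear.
      Visit plum.
      At plum: no right child.
    Visit fir.
    At fir: no right child.
  Visit moss.
  At moss: go right to teak.
    At teak: go left to daisy.
      daisy is a leaf — visit daisy.
    Visit teak.
    At teak: go right to elm.
      elm is a leaf — visit elm.
Full in-order sequence: lime, fern, pear, plum, fir, moss, daisy, teak, elm.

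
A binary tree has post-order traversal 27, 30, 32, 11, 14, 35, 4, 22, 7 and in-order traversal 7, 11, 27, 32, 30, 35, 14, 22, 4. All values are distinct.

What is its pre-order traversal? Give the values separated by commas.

7, 22, 35, 11, 32, 27, 30, 14, 4

The last element of post-order is the root; it splits in-order into left and right subtrees.
Root 7: left subtree has 0 nodes { }, right has 8 {11, 27, 32, 30, 35, 14, 22, 4}.
  Root 22: left subtree has 6 nodes {11, 27, 32, 30, 35, 14}, right has 1 {4}.
    Root 35: left subtree has 4 nodes {11, 27, 32, 30}, right has 1 {14}.
      Root 11: left subtree has 0 nodes { }, right has 3 {27, 32, 30}.
        Root 32: left subtree has 1 node {27}, right has 1 {30}.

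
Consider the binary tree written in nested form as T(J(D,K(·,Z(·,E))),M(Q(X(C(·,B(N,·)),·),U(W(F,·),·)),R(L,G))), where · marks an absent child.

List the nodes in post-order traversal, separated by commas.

Post-order visits the left subtree, then the right subtree, then the node.
At T: go left to J.
  At J: go left to D.
    D is a leaf — visit D.
  At J: go right to K.
    At K: no left child.
    At K: go right to Z.
      At Z: no left child.
      At Z: go right to E.
        E is a leaf — visit E.
      Visit Z.
    Visit K.
  Visit J.
At T: go right to M.
  At M: go left to Q.
    At Q: go left to X.
      At X: go left to C.
        At C: no left child.
        At C: go right to B.
          At B: go left to N.
            N is a leaf — visit N.
          At B: no right child.
          Visit B.
        Visit C.
      At X: no right child.
      Visit X.
    At Q: go right to U.
      At U: go left to W.
        At W: go left to F.
          F is a leaf — visit F.
        At W: no right child.
        Visit W.
      At U: no right child.
      Visit U.
    Visit Q.
  At M: go right to R.
    At R: go left to L.
      L is a leaf — visit L.
    At R: go right to G.
      G is a leaf — visit G.
    Visit R.
  Visit M.
Visit T.

D, E, Z, K, J, N, B, C, X, F, W, U, Q, L, G, R, M, T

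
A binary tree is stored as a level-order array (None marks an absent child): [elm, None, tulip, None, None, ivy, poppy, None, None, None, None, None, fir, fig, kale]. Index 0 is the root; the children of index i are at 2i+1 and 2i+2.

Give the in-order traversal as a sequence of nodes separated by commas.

elm, ivy, fir, tulip, fig, poppy, kale

In-order visits the left subtree, then the node, then the right subtree.
At elm: no left child.
Visit elm.
At elm: go right to tulip.
  At tulip: go left to ivy.
    At ivy: no left child.
    Visit ivy.
    At ivy: go right to fir.
      fir is a leaf — visit fir.
  Visit tulip.
  At tulip: go right to poppy.
    At poppy: go left to fig.
      fig is a leaf — visit fig.
    Visit poppy.
    At poppy: go right to kale.
      kale is a leaf — visit kale.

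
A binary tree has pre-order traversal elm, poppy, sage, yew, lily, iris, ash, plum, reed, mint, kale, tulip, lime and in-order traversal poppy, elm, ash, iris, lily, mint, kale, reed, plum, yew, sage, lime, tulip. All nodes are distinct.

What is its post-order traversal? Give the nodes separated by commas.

poppy, ash, iris, kale, mint, reed, plum, lily, yew, lime, tulip, sage, elm

The first element of pre-order is the root; it splits in-order into left and right subtrees.
Root elm: left subtree has 1 node {poppy}, right has 11 {ash, iris, lily, mint, kale, reed, plum, yew, sage, lime, tulip}.
  Root sage: left subtree has 8 nodes {ash, iris, lily, mint, kale, reed, plum, yew}, right has 2 {lime, tulip}.
    Root yew: left subtree has 7 nodes {ash, iris, lily, mint, kale, reed, plum}, right has 0 { }.
      Root lily: left subtree has 2 nodes {ash, iris}, right has 4 {mint, kale, reed, plum}.
        Root iris: left subtree has 1 node {ash}, right has 0 { }.
        Root plum: left subtree has 3 nodes {mint, kale, reed}, right has 0 { }.
          Root reed: left subtree has 2 nodes {mint, kale}, right has 0 { }.
            Root mint: left subtree has 0 nodes { }, right has 1 {kale}.
    Root tulip: left subtree has 1 node {lime}, right has 0 { }.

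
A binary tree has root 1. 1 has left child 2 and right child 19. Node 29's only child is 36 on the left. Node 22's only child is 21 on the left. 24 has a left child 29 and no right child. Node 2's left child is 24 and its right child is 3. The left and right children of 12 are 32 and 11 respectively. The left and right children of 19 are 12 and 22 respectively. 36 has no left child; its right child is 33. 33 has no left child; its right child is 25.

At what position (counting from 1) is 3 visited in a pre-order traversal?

Pre-order visits the node, then its left subtree, then its right subtree.
Visit 1.
At 1: go left to 2.
  Visit 2.
  At 2: go left to 24.
    Visit 24.
    At 24: go left to 29.
      Visit 29.
      At 29: go left to 36.
        Visit 36.
        At 36: no left child.
        At 36: go right to 33.
          Visit 33.
          At 33: no left child.
          At 33: go right to 25.
            25 is a leaf — visit 25.
      At 29: no right child.
    At 24: no right child.
  At 2: go right to 3.
    3 is a leaf — visit 3.
At 1: go right to 19.
  Visit 19.
  At 19: go left to 12.
    Visit 12.
    At 12: go left to 32.
      32 is a leaf — visit 32.
    At 12: go right to 11.
      11 is a leaf — visit 11.
  At 19: go right to 22.
    Visit 22.
    At 22: go left to 21.
      21 is a leaf — visit 21.
    At 22: no right child.
Full pre-order sequence: 1, 2, 24, 29, 36, 33, 25, 3, 19, 12, 32, 11, 22, 21.

8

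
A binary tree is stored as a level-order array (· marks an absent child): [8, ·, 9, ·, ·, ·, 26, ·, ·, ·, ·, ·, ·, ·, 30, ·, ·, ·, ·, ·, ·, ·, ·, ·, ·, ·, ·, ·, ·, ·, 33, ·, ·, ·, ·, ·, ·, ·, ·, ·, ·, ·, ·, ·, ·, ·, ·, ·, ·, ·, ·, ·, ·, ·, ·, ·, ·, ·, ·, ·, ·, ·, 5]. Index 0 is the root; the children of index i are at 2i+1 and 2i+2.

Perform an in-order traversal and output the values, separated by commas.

8, 9, 26, 30, 33, 5

In-order visits the left subtree, then the node, then the right subtree.
At 8: no left child.
Visit 8.
At 8: go right to 9.
  At 9: no left child.
  Visit 9.
  At 9: go right to 26.
    At 26: no left child.
    Visit 26.
    At 26: go right to 30.
      At 30: no left child.
      Visit 30.
      At 30: go right to 33.
        At 33: no left child.
        Visit 33.
        At 33: go right to 5.
          5 is a leaf — visit 5.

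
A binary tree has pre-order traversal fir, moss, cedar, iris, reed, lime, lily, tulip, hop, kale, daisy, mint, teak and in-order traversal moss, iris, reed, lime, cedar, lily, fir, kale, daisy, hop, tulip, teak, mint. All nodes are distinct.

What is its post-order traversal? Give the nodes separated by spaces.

The first element of pre-order is the root; it splits in-order into left and right subtrees.
Root fir: left subtree has 6 nodes {moss, iris, reed, lime, cedar, lily}, right has 6 {kale, daisy, hop, tulip, teak, mint}.
  Root moss: left subtree has 0 nodes { }, right has 5 {iris, reed, lime, cedar, lily}.
    Root cedar: left subtree has 3 nodes {iris, reed, lime}, right has 1 {lily}.
      Root iris: left subtree has 0 nodes { }, right has 2 {reed, lime}.
        Root reed: left subtree has 0 nodes { }, right has 1 {lime}.
  Root tulip: left subtree has 3 nodes {kale, daisy, hop}, right has 2 {teak, mint}.
    Root hop: left subtree has 2 nodes {kale, daisy}, right has 0 { }.
      Root kale: left subtree has 0 nodes { }, right has 1 {daisy}.
    Root mint: left subtree has 1 node {teak}, right has 0 { }.

lime reed iris lily cedar moss daisy kale hop teak mint tulip fir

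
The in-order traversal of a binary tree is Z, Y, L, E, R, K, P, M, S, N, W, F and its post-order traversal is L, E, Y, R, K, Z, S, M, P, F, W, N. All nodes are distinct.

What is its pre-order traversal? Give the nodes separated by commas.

N, P, Z, K, R, Y, E, L, M, S, W, F

The last element of post-order is the root; it splits in-order into left and right subtrees.
Root N: left subtree has 9 nodes {Z, Y, L, E, R, K, P, M, S}, right has 2 {W, F}.
  Root P: left subtree has 6 nodes {Z, Y, L, E, R, K}, right has 2 {M, S}.
    Root Z: left subtree has 0 nodes { }, right has 5 {Y, L, E, R, K}.
      Root K: left subtree has 4 nodes {Y, L, E, R}, right has 0 { }.
        Root R: left subtree has 3 nodes {Y, L, E}, right has 0 { }.
          Root Y: left subtree has 0 nodes { }, right has 2 {L, E}.
            Root E: left subtree has 1 node {L}, right has 0 { }.
    Root M: left subtree has 0 nodes { }, right has 1 {S}.
  Root W: left subtree has 0 nodes { }, right has 1 {F}.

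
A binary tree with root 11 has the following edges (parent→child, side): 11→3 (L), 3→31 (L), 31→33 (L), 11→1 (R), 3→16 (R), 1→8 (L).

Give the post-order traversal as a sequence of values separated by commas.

33, 31, 16, 3, 8, 1, 11

Post-order visits the left subtree, then the right subtree, then the node.
At 11: go left to 3.
  At 3: go left to 31.
    At 31: go left to 33.
      33 is a leaf — visit 33.
    At 31: no right child.
    Visit 31.
  At 3: go right to 16.
    16 is a leaf — visit 16.
  Visit 3.
At 11: go right to 1.
  At 1: go left to 8.
    8 is a leaf — visit 8.
  At 1: no right child.
  Visit 1.
Visit 11.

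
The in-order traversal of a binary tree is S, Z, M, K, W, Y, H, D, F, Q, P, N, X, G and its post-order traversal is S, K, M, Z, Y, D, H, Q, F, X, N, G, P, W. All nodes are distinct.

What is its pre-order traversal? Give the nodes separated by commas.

The last element of post-order is the root; it splits in-order into left and right subtrees.
Root W: left subtree has 4 nodes {S, Z, M, K}, right has 9 {Y, H, D, F, Q, P, N, X, G}.
  Root Z: left subtree has 1 node {S}, right has 2 {M, K}.
    Root M: left subtree has 0 nodes { }, right has 1 {K}.
  Root P: left subtree has 5 nodes {Y, H, D, F, Q}, right has 3 {N, X, G}.
    Root F: left subtree has 3 nodes {Y, H, D}, right has 1 {Q}.
      Root H: left subtree has 1 node {Y}, right has 1 {D}.
    Root G: left subtree has 2 nodes {N, X}, right has 0 { }.
      Root N: left subtree has 0 nodes { }, right has 1 {X}.

W, Z, S, M, K, P, F, H, Y, D, Q, G, N, X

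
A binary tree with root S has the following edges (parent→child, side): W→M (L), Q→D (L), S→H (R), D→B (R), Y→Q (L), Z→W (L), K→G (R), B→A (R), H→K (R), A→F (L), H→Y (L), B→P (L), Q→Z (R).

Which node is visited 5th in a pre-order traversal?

Pre-order visits the node, then its left subtree, then its right subtree.
Visit S.
At S: no left child.
At S: go right to H.
  Visit H.
  At H: go left to Y.
    Visit Y.
    At Y: go left to Q.
      Visit Q.
      At Q: go left to D.
        Visit D.
        At D: no left child.
        At D: go right to B.
          Visit B.
          At B: go left to P.
            P is a leaf — visit P.
          At B: go right to A.
            Visit A.
            At A: go left to F.
              F is a leaf — visit F.
            At A: no right child.
      At Q: go right to Z.
        Visit Z.
        At Z: go left to W.
          Visit W.
          At W: go left to M.
            M is a leaf — visit M.
          At W: no right child.
        At Z: no right child.
    At Y: no right child.
  At H: go right to K.
    Visit K.
    At K: no left child.
    At K: go right to G.
      G is a leaf — visit G.
Full pre-order sequence: S, H, Y, Q, D, B, P, A, F, Z, W, M, K, G.

D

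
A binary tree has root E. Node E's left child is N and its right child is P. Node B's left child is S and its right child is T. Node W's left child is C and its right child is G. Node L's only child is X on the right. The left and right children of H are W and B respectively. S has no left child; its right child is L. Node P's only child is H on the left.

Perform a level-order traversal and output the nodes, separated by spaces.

Level-order visits nodes level by level from the root, left to right within each level.
Level 0: E
Level 1: N, P
Level 2: H
Level 3: W, B
Level 4: C, G, S, T
Level 5: L
Level 6: X

E N P H W B C G S T L X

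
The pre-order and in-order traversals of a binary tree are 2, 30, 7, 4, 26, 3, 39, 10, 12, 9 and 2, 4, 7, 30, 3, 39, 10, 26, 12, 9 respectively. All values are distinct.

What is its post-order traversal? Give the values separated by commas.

The first element of pre-order is the root; it splits in-order into left and right subtrees.
Root 2: left subtree has 0 nodes { }, right has 9 {4, 7, 30, 3, 39, 10, 26, 12, 9}.
  Root 30: left subtree has 2 nodes {4, 7}, right has 6 {3, 39, 10, 26, 12, 9}.
    Root 7: left subtree has 1 node {4}, right has 0 { }.
    Root 26: left subtree has 3 nodes {3, 39, 10}, right has 2 {12, 9}.
      Root 3: left subtree has 0 nodes { }, right has 2 {39, 10}.
        Root 39: left subtree has 0 nodes { }, right has 1 {10}.
      Root 12: left subtree has 0 nodes { }, right has 1 {9}.

4, 7, 10, 39, 3, 9, 12, 26, 30, 2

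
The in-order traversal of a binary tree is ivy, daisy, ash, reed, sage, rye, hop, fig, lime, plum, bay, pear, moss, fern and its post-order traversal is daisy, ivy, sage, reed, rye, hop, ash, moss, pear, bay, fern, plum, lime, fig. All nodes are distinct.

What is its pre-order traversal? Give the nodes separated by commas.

The last element of post-order is the root; it splits in-order into left and right subtrees.
Root fig: left subtree has 7 nodes {ivy, daisy, ash, reed, sage, rye, hop}, right has 6 {lime, plum, bay, pear, moss, fern}.
  Root ash: left subtree has 2 nodes {ivy, daisy}, right has 4 {reed, sage, rye, hop}.
    Root ivy: left subtree has 0 nodes { }, right has 1 {daisy}.
    Root hop: left subtree has 3 nodes {reed, sage, rye}, right has 0 { }.
      Root rye: left subtree has 2 nodes {reed, sage}, right has 0 { }.
        Root reed: left subtree has 0 nodes { }, right has 1 {sage}.
  Root lime: left subtree has 0 nodes { }, right has 5 {plum, bay, pear, moss, fern}.
    Root plum: left subtree has 0 nodes { }, right has 4 {bay, pear, moss, fern}.
      Root fern: left subtree has 3 nodes {bay, pear, moss}, right has 0 { }.
        Root bay: left subtree has 0 nodes { }, right has 2 {pear, moss}.
          Root pear: left subtree has 0 nodes { }, right has 1 {moss}.

fig, ash, ivy, daisy, hop, rye, reed, sage, lime, plum, fern, bay, pear, moss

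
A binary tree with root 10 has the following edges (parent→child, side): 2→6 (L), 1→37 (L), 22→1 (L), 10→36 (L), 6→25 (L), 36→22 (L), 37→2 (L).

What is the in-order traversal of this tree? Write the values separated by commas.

In-order visits the left subtree, then the node, then the right subtree.
At 10: go left to 36.
  At 36: go left to 22.
    At 22: go left to 1.
      At 1: go left to 37.
        At 37: go left to 2.
          At 2: go left to 6.
            At 6: go left to 25.
              25 is a leaf — visit 25.
            Visit 6.
            At 6: no right child.
          Visit 2.
          At 2: no right child.
        Visit 37.
        At 37: no right child.
      Visit 1.
      At 1: no right child.
    Visit 22.
    At 22: no right child.
  Visit 36.
  At 36: no right child.
Visit 10.
At 10: no right child.

25, 6, 2, 37, 1, 22, 36, 10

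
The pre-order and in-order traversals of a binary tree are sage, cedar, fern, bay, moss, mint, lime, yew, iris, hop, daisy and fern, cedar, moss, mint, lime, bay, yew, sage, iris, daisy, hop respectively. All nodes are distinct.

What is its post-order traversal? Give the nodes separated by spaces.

The first element of pre-order is the root; it splits in-order into left and right subtrees.
Root sage: left subtree has 7 nodes {fern, cedar, moss, mint, lime, bay, yew}, right has 3 {iris, daisy, hop}.
  Root cedar: left subtree has 1 node {fern}, right has 5 {moss, mint, lime, bay, yew}.
    Root bay: left subtree has 3 nodes {moss, mint, lime}, right has 1 {yew}.
      Root moss: left subtree has 0 nodes { }, right has 2 {mint, lime}.
        Root mint: left subtree has 0 nodes { }, right has 1 {lime}.
  Root iris: left subtree has 0 nodes { }, right has 2 {daisy, hop}.
    Root hop: left subtree has 1 node {daisy}, right has 0 { }.

fern lime mint moss yew bay cedar daisy hop iris sage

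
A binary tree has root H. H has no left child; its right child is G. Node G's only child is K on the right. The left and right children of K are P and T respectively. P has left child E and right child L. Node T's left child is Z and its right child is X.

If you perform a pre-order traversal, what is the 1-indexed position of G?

Pre-order visits the node, then its left subtree, then its right subtree.
Visit H.
At H: no left child.
At H: go right to G.
  Visit G.
  At G: no left child.
  At G: go right to K.
    Visit K.
    At K: go left to P.
      Visit P.
      At P: go left to E.
        E is a leaf — visit E.
      At P: go right to L.
        L is a leaf — visit L.
    At K: go right to T.
      Visit T.
      At T: go left to Z.
        Z is a leaf — visit Z.
      At T: go right to X.
        X is a leaf — visit X.
Full pre-order sequence: H, G, K, P, E, L, T, Z, X.

2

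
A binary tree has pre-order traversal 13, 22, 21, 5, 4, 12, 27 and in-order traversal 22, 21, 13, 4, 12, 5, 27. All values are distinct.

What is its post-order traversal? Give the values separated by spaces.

21 22 12 4 27 5 13

The first element of pre-order is the root; it splits in-order into left and right subtrees.
Root 13: left subtree has 2 nodes {22, 21}, right has 4 {4, 12, 5, 27}.
  Root 22: left subtree has 0 nodes { }, right has 1 {21}.
  Root 5: left subtree has 2 nodes {4, 12}, right has 1 {27}.
    Root 4: left subtree has 0 nodes { }, right has 1 {12}.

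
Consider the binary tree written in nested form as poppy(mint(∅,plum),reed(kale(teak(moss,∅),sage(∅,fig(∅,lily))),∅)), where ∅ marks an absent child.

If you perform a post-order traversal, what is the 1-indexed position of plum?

Post-order visits the left subtree, then the right subtree, then the node.
At poppy: go left to mint.
  At mint: no left child.
  At mint: go right to plum.
    plum is a leaf — visit plum.
  Visit mint.
At poppy: go right to reed.
  At reed: go left to kale.
    At kale: go left to teak.
      At teak: go left to moss.
        moss is a leaf — visit moss.
      At teak: no right child.
      Visit teak.
    At kale: go right to sage.
      At sage: no left child.
      At sage: go right to fig.
        At fig: no left child.
        At fig: go right to lily.
          lily is a leaf — visit lily.
        Visit fig.
      Visit sage.
    Visit kale.
  At reed: no right child.
  Visit reed.
Visit poppy.
Full post-order sequence: plum, mint, moss, teak, lily, fig, sage, kale, reed, poppy.

1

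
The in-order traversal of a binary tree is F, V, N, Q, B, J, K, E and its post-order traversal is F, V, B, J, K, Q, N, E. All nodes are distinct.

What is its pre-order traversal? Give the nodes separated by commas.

The last element of post-order is the root; it splits in-order into left and right subtrees.
Root E: left subtree has 7 nodes {F, V, N, Q, B, J, K}, right has 0 { }.
  Root N: left subtree has 2 nodes {F, V}, right has 4 {Q, B, J, K}.
    Root V: left subtree has 1 node {F}, right has 0 { }.
    Root Q: left subtree has 0 nodes { }, right has 3 {B, J, K}.
      Root K: left subtree has 2 nodes {B, J}, right has 0 { }.
        Root J: left subtree has 1 node {B}, right has 0 { }.

E, N, V, F, Q, K, J, B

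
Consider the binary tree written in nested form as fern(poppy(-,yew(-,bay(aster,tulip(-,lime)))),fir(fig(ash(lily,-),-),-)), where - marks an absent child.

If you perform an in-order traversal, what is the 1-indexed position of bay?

4

In-order visits the left subtree, then the node, then the right subtree.
At fern: go left to poppy.
  At poppy: no left child.
  Visit poppy.
  At poppy: go right to yew.
    At yew: no left child.
    Visit yew.
    At yew: go right to bay.
      At bay: go left to aster.
        aster is a leaf — visit aster.
      Visit bay.
      At bay: go right to tulip.
        At tulip: no left child.
        Visit tulip.
        At tulip: go right to lime.
          lime is a leaf — visit lime.
Visit fern.
At fern: go right to fir.
  At fir: go left to fig.
    At fig: go left to ash.
      At ash: go left to lily.
        lily is a leaf — visit lily.
      Visit ash.
      At ash: no right child.
    Visit fig.
    At fig: no right child.
  Visit fir.
  At fir: no right child.
Full in-order sequence: poppy, yew, aster, bay, tulip, lime, fern, lily, ash, fig, fir.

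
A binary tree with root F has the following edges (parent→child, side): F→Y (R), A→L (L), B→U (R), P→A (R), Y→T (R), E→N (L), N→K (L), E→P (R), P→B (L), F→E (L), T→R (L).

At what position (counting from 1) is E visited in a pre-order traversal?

2

Pre-order visits the node, then its left subtree, then its right subtree.
Visit F.
At F: go left to E.
  Visit E.
  At E: go left to N.
    Visit N.
    At N: go left to K.
      K is a leaf — visit K.
    At N: no right child.
  At E: go right to P.
    Visit P.
    At P: go left to B.
      Visit B.
      At B: no left child.
      At B: go right to U.
        U is a leaf — visit U.
    At P: go right to A.
      Visit A.
      At A: go left to L.
        L is a leaf — visit L.
      At A: no right child.
At F: go right to Y.
  Visit Y.
  At Y: no left child.
  At Y: go right to T.
    Visit T.
    At T: go left to R.
      R is a leaf — visit R.
    At T: no right child.
Full pre-order sequence: F, E, N, K, P, B, U, A, L, Y, T, R.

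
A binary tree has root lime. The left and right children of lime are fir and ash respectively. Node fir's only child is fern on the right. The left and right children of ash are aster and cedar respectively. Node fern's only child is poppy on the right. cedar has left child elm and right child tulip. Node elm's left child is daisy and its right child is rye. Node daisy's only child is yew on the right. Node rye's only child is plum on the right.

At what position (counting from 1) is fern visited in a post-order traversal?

Post-order visits the left subtree, then the right subtree, then the node.
At lime: go left to fir.
  At fir: no left child.
  At fir: go right to fern.
    At fern: no left child.
    At fern: go right to poppy.
      poppy is a leaf — visit poppy.
    Visit fern.
  Visit fir.
At lime: go right to ash.
  At ash: go left to aster.
    aster is a leaf — visit aster.
  At ash: go right to cedar.
    At cedar: go left to elm.
      At elm: go left to daisy.
        At daisy: no left child.
        At daisy: go right to yew.
          yew is a leaf — visit yew.
        Visit daisy.
      At elm: go right to rye.
        At rye: no left child.
        At rye: go right to plum.
          plum is a leaf — visit plum.
        Visit rye.
      Visit elm.
    At cedar: go right to tulip.
      tulip is a leaf — visit tulip.
    Visit cedar.
  Visit ash.
Visit lime.
Full post-order sequence: poppy, fern, fir, aster, yew, daisy, plum, rye, elm, tulip, cedar, ash, lime.

2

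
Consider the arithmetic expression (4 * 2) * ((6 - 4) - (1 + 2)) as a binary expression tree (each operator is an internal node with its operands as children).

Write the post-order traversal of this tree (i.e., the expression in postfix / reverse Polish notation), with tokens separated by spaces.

4 2 * 6 4 - 1 2 + - *

Post-order on an expression tree gives postfix notation: for each operator, emit left operand, right operand, then the operator.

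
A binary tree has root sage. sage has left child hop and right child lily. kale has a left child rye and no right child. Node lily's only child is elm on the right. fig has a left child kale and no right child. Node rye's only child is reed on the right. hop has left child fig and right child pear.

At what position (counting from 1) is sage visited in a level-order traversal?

1

Level-order visits nodes level by level from the root, left to right within each level.
Level 0: sage
Level 1: hop, lily
Level 2: fig, pear, elm
Level 3: kale
Level 4: rye
Level 5: reed
Full level-order sequence: sage, hop, lily, fig, pear, elm, kale, rye, reed.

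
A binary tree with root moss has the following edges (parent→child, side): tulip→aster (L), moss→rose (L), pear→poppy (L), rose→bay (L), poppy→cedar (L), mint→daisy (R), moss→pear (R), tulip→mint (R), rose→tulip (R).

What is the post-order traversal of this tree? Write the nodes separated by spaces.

Post-order visits the left subtree, then the right subtree, then the node.
At moss: go left to rose.
  At rose: go left to bay.
    bay is a leaf — visit bay.
  At rose: go right to tulip.
    At tulip: go left to aster.
      aster is a leaf — visit aster.
    At tulip: go right to mint.
      At mint: no left child.
      At mint: go right to daisy.
        daisy is a leaf — visit daisy.
      Visit mint.
    Visit tulip.
  Visit rose.
At moss: go right to pear.
  At pear: go left to poppy.
    At poppy: go left to cedar.
      cedar is a leaf — visit cedar.
    At poppy: no right child.
    Visit poppy.
  At pear: no right child.
  Visit pear.
Visit moss.

bay aster daisy mint tulip rose cedar poppy pear moss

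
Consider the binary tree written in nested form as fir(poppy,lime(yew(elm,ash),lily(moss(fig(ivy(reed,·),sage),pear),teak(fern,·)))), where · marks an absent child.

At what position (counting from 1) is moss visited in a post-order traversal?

Post-order visits the left subtree, then the right subtree, then the node.
At fir: go left to poppy.
  poppy is a leaf — visit poppy.
At fir: go right to lime.
  At lime: go left to yew.
    At yew: go left to elm.
      elm is a leaf — visit elm.
    At yew: go right to ash.
      ash is a leaf — visit ash.
    Visit yew.
  At lime: go right to lily.
    At lily: go left to moss.
      At moss: go left to fig.
        At fig: go left to ivy.
          At ivy: go left to reed.
            reed is a leaf — visit reed.
          At ivy: no right child.
          Visit ivy.
        At fig: go right to sage.
          sage is a leaf — visit sage.
        Visit fig.
      At moss: go right to pear.
        pear is a leaf — visit pear.
      Visit moss.
    At lily: go right to teak.
      At teak: go left to fern.
        fern is a leaf — visit fern.
      At teak: no right child.
      Visit teak.
    Visit lily.
  Visit lime.
Visit fir.
Full post-order sequence: poppy, elm, ash, yew, reed, ivy, sage, fig, pear, moss, fern, teak, lily, lime, fir.

10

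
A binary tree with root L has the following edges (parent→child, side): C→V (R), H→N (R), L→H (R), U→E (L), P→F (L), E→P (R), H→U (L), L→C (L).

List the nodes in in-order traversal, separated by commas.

In-order visits the left subtree, then the node, then the right subtree.
At L: go left to C.
  At C: no left child.
  Visit C.
  At C: go right to V.
    V is a leaf — visit V.
Visit L.
At L: go right to H.
  At H: go left to U.
    At U: go left to E.
      At E: no left child.
      Visit E.
      At E: go right to P.
        At P: go left to F.
          F is a leaf — visit F.
        Visit P.
        At P: no right child.
    Visit U.
    At U: no right child.
  Visit H.
  At H: go right to N.
    N is a leaf — visit N.

C, V, L, E, F, P, U, H, N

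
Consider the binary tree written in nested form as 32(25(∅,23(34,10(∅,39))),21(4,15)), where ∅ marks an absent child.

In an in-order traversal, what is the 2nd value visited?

34

In-order visits the left subtree, then the node, then the right subtree.
At 32: go left to 25.
  At 25: no left child.
  Visit 25.
  At 25: go right to 23.
    At 23: go left to 34.
      34 is a leaf — visit 34.
    Visit 23.
    At 23: go right to 10.
      At 10: no left child.
      Visit 10.
      At 10: go right to 39.
        39 is a leaf — visit 39.
Visit 32.
At 32: go right to 21.
  At 21: go left to 4.
    4 is a leaf — visit 4.
  Visit 21.
  At 21: go right to 15.
    15 is a leaf — visit 15.
Full in-order sequence: 25, 34, 23, 10, 39, 32, 4, 21, 15.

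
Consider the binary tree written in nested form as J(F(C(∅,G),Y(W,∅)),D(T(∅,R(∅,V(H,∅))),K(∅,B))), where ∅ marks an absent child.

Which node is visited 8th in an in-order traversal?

In-order visits the left subtree, then the node, then the right subtree.
At J: go left to F.
  At F: go left to C.
    At C: no left child.
    Visit C.
    At C: go right to G.
      G is a leaf — visit G.
  Visit F.
  At F: go right to Y.
    At Y: go left to W.
      W is a leaf — visit W.
    Visit Y.
    At Y: no right child.
Visit J.
At J: go right to D.
  At D: go left to T.
    At T: no left child.
    Visit T.
    At T: go right to R.
      At R: no left child.
      Visit R.
      At R: go right to V.
        At V: go left to H.
          H is a leaf — visit H.
        Visit V.
        At V: no right child.
  Visit D.
  At D: go right to K.
    At K: no left child.
    Visit K.
    At K: go right to B.
      B is a leaf — visit B.
Full in-order sequence: C, G, F, W, Y, J, T, R, H, V, D, K, B.

R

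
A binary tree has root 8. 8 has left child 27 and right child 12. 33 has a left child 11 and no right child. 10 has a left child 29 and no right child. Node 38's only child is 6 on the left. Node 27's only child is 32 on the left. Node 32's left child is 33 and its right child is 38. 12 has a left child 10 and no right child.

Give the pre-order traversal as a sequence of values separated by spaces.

Pre-order visits the node, then its left subtree, then its right subtree.
Visit 8.
At 8: go left to 27.
  Visit 27.
  At 27: go left to 32.
    Visit 32.
    At 32: go left to 33.
      Visit 33.
      At 33: go left to 11.
        11 is a leaf — visit 11.
      At 33: no right child.
    At 32: go right to 38.
      Visit 38.
      At 38: go left to 6.
        6 is a leaf — visit 6.
      At 38: no right child.
  At 27: no right child.
At 8: go right to 12.
  Visit 12.
  At 12: go left to 10.
    Visit 10.
    At 10: go left to 29.
      29 is a leaf — visit 29.
    At 10: no right child.
  At 12: no right child.

8 27 32 33 11 38 6 12 10 29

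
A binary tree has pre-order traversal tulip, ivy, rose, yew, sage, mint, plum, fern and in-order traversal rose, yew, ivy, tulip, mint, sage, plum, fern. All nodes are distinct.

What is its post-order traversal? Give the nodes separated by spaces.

yew rose ivy mint fern plum sage tulip

The first element of pre-order is the root; it splits in-order into left and right subtrees.
Root tulip: left subtree has 3 nodes {rose, yew, ivy}, right has 4 {mint, sage, plum, fern}.
  Root ivy: left subtree has 2 nodes {rose, yew}, right has 0 { }.
    Root rose: left subtree has 0 nodes { }, right has 1 {yew}.
  Root sage: left subtree has 1 node {mint}, right has 2 {plum, fern}.
    Root plum: left subtree has 0 nodes { }, right has 1 {fern}.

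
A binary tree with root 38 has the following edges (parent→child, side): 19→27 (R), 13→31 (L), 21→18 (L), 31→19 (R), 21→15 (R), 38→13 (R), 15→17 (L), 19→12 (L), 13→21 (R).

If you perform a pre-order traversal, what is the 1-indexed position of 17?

10

Pre-order visits the node, then its left subtree, then its right subtree.
Visit 38.
At 38: no left child.
At 38: go right to 13.
  Visit 13.
  At 13: go left to 31.
    Visit 31.
    At 31: no left child.
    At 31: go right to 19.
      Visit 19.
      At 19: go left to 12.
        12 is a leaf — visit 12.
      At 19: go right to 27.
        27 is a leaf — visit 27.
  At 13: go right to 21.
    Visit 21.
    At 21: go left to 18.
      18 is a leaf — visit 18.
    At 21: go right to 15.
      Visit 15.
      At 15: go left to 17.
        17 is a leaf — visit 17.
      At 15: no right child.
Full pre-order sequence: 38, 13, 31, 19, 12, 27, 21, 18, 15, 17.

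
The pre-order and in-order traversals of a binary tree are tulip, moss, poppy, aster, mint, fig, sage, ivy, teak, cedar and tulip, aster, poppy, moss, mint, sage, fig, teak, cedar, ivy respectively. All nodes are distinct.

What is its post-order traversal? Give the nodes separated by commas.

aster, poppy, sage, cedar, teak, ivy, fig, mint, moss, tulip

The first element of pre-order is the root; it splits in-order into left and right subtrees.
Root tulip: left subtree has 0 nodes { }, right has 9 {aster, poppy, moss, mint, sage, fig, teak, cedar, ivy}.
  Root moss: left subtree has 2 nodes {aster, poppy}, right has 6 {mint, sage, fig, teak, cedar, ivy}.
    Root poppy: left subtree has 1 node {aster}, right has 0 { }.
    Root mint: left subtree has 0 nodes { }, right has 5 {sage, fig, teak, cedar, ivy}.
      Root fig: left subtree has 1 node {sage}, right has 3 {teak, cedar, ivy}.
        Root ivy: left subtree has 2 nodes {teak, cedar}, right has 0 { }.
          Root teak: left subtree has 0 nodes { }, right has 1 {cedar}.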